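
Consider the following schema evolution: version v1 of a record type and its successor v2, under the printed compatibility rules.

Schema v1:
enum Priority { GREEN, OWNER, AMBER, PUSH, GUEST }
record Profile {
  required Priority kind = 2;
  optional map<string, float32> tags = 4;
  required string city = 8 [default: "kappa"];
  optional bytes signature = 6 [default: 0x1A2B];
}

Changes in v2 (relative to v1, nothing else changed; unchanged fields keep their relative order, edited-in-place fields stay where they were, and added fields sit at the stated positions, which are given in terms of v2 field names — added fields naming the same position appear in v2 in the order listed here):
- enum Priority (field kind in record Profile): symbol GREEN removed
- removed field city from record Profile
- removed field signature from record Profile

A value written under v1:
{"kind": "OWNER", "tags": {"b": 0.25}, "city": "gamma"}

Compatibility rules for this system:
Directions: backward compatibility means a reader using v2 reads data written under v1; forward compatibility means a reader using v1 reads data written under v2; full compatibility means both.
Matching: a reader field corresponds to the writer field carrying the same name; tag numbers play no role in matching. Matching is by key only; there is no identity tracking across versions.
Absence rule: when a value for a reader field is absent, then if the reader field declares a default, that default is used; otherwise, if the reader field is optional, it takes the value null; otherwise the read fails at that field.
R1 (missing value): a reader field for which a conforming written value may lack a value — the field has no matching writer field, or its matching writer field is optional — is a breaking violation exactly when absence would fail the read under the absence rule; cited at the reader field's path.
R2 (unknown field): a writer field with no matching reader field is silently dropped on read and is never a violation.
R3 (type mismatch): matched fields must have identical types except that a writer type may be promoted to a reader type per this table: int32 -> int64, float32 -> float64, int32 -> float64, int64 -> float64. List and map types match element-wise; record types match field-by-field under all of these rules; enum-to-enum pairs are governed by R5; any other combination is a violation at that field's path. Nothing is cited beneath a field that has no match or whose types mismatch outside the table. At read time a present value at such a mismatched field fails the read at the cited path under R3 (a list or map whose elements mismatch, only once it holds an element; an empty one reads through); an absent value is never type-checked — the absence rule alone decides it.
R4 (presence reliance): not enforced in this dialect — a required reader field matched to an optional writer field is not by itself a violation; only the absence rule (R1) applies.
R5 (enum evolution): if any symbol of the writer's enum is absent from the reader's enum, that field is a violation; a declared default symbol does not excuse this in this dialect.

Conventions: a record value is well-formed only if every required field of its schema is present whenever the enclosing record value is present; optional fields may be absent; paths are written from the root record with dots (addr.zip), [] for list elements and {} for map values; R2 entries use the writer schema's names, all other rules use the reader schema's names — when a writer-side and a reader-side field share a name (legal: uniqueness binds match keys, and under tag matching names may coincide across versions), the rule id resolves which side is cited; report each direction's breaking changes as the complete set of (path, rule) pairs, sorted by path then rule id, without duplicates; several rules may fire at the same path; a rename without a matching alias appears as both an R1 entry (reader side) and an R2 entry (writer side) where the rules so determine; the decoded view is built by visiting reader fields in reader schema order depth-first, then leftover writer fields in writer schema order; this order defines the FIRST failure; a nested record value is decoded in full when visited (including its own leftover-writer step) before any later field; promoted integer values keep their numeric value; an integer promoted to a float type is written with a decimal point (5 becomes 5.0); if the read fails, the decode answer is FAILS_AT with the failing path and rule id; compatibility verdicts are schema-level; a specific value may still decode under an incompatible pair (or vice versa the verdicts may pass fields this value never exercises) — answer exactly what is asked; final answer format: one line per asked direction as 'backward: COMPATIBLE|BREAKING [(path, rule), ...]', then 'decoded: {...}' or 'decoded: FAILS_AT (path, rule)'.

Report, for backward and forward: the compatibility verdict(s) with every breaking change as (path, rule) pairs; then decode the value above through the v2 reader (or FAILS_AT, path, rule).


each type pair in Profile: writer, then reader
checking backward for Profile: reader v2 against writer v1:
  kind: Priority -> Priority, writer required; from kind
  tags: map<string, float32> -> map<string, float32>, writer optional; from tags
  city (writer side), unknown to reader
  signature (writer side), unknown to reader
  breaking: (kind, R5)
  => 1 violation(s): backward is BREAKING for Profile
checking forward for Profile: reader v1 against writer v2:
  kind: Priority -> Priority, writer required; from kind
  tags: map<string, float32> -> map<string, float32>, writer optional; from tags
  city: no writer match
  signature: no writer match
  => forward: COMPATIBLE
decode walk for Profile under reader schema v2:
  kind := "OWNER"
  tags := {"b": 0.25}
  writer city: unknown -> dropped
  => decoded: {"kind": "OWNER", "tags": {"b": 0.25}}

backward: BREAKING [(kind, R5)]; forward: COMPATIBLE []; decoded: {"kind": "OWNER", "tags": {"b": 0.25}}


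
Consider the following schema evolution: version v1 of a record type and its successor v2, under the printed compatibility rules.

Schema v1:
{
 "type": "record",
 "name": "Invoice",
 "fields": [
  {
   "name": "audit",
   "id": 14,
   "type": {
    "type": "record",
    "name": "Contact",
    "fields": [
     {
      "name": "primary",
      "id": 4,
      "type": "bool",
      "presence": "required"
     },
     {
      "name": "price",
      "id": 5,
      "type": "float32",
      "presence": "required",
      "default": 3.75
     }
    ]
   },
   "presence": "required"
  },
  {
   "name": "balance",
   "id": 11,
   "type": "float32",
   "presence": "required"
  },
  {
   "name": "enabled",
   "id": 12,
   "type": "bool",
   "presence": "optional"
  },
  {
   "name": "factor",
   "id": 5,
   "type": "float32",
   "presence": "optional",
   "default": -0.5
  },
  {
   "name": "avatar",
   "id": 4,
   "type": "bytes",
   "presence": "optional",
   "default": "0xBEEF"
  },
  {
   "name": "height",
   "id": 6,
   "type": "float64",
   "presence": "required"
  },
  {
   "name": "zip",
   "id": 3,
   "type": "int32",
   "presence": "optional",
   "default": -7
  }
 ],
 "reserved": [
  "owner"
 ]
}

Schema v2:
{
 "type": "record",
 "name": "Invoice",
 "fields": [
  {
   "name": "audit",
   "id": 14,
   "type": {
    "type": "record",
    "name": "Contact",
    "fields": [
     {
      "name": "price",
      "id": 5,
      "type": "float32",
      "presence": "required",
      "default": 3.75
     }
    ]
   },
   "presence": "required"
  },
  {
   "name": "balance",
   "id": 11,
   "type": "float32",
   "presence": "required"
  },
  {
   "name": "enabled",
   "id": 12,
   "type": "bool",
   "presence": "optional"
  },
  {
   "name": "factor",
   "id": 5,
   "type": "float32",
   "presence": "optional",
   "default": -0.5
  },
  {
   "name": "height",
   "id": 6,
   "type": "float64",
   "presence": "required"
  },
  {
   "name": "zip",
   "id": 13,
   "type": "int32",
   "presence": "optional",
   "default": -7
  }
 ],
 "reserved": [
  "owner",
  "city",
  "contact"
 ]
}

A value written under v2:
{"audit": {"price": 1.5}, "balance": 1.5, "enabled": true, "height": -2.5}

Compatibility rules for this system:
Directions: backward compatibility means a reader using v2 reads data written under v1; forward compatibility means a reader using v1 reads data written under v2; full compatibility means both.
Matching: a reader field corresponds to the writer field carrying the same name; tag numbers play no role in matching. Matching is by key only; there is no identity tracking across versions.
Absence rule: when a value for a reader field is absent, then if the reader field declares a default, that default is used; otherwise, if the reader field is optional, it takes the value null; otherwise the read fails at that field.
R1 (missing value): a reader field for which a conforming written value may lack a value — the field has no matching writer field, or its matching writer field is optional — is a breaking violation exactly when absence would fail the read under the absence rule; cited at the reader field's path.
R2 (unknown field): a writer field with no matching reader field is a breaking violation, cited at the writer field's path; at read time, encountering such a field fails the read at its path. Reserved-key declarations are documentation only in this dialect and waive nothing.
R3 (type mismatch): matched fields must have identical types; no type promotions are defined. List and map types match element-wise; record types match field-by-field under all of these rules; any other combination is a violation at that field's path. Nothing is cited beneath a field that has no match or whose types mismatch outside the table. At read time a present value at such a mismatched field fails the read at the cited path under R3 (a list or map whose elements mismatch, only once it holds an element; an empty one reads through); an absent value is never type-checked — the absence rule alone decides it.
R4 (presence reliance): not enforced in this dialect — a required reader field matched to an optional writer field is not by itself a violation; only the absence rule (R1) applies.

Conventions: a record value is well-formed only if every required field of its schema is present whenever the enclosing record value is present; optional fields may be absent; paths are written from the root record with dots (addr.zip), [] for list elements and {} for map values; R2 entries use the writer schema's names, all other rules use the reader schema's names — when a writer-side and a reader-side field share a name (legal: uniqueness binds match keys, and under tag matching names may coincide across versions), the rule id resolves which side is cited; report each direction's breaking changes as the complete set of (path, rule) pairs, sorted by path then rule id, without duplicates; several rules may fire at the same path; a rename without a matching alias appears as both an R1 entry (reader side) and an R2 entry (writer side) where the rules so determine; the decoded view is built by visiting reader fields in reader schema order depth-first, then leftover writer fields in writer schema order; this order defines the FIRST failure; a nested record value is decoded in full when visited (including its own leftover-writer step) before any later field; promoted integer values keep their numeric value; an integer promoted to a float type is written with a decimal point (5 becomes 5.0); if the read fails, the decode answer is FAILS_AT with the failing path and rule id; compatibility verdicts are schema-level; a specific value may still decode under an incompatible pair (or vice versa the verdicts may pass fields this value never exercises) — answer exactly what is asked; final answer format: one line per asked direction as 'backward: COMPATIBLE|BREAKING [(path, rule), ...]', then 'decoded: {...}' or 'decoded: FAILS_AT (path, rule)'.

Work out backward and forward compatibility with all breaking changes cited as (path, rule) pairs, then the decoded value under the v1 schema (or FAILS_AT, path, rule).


backward: BREAKING [(audit.primary, R2), (avatar, R2)]; forward: BREAKING [(audit.primary, R1)]; decoded: FAILS_AT (audit.primary, R1)

arrows below run writer -> reader for Invoice
backward on Invoice — v2 reading data written by v1:
  audit <- audit (Contact -> Contact, writer required)
  balance <- balance (float32 -> float32, writer required)
  enabled <- enabled (bool -> bool, writer optional)
  factor <- factor (float32 -> float32, writer optional)
  height <- height (float64 -> float64, writer required)
  zip <- zip (int32 -> int32, writer optional)
  leftover writer field: avatar
  audit.price <- audit.price (float32 -> float32, writer required)
  leftover writer field: audit.primary
  R2 fires at audit.primary
  R2 fires at avatar
  => backward: BREAKING (2)
forward on Invoice — v1 reading data written by v2:
  audit <- audit (Contact -> Contact, writer required)
  balance <- balance (float32 -> float32, writer required)
  enabled <- enabled (bool -> bool, writer optional)
  factor <- factor (float32 -> float32, writer optional)
  avatar: no writer match
  height <- height (float64 -> float64, writer required)
  zip <- zip (int32 -> int32, writer optional)
  audit.primary: no writer match
  audit.price <- audit.price (float32 -> float32, writer required)
  R1 fires at audit.primary
  => forward: BREAKING (1)
decode (reader v1):
  read fails at audit.primary under R1 (no fill)
  => FAILS_AT (audit.primary, R1)


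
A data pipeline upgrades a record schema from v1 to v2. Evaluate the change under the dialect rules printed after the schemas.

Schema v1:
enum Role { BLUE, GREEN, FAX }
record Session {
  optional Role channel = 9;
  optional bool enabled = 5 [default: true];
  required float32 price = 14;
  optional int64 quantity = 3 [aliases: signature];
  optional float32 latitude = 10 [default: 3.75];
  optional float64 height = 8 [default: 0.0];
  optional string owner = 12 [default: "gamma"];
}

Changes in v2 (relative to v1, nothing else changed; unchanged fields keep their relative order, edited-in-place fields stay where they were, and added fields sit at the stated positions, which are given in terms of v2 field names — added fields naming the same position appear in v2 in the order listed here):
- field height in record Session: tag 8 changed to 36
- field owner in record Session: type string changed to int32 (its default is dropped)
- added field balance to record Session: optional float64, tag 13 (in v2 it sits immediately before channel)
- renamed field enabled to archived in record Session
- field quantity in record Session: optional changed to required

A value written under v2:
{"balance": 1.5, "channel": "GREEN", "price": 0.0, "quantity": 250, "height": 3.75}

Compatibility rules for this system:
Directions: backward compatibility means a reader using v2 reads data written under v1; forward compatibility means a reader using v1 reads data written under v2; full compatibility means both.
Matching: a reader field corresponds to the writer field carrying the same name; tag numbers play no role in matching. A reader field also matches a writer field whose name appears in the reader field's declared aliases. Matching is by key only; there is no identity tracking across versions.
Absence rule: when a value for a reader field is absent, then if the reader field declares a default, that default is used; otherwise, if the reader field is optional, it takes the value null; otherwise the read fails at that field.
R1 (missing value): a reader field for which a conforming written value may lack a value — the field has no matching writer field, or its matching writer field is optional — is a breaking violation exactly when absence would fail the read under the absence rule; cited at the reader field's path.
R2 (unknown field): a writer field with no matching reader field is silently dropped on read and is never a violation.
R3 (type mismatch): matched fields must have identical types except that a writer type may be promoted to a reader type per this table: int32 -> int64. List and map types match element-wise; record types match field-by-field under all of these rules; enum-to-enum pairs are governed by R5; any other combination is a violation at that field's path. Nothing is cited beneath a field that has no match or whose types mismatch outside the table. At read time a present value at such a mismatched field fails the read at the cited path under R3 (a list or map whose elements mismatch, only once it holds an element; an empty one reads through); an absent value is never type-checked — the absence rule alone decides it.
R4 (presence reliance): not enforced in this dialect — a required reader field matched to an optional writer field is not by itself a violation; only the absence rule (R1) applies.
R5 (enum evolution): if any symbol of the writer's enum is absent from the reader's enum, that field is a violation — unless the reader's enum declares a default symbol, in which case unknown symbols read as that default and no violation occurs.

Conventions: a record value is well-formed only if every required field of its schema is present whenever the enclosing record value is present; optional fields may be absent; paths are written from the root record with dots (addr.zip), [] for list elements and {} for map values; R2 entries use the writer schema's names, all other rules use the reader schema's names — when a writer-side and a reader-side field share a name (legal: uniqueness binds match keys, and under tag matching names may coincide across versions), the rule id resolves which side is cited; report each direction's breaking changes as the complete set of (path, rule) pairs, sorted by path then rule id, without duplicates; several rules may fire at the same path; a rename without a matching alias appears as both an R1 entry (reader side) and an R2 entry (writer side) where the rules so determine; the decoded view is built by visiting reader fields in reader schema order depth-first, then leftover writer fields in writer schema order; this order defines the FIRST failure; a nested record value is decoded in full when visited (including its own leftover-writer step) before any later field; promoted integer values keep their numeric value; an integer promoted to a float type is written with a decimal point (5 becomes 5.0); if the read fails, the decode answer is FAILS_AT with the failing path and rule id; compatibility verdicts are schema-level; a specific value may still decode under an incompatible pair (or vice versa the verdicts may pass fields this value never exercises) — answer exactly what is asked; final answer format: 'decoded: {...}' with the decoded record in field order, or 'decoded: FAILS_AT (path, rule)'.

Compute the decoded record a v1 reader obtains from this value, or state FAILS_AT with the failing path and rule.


the writer's type comes first in each Session pair
decode walk for Session under reader schema v1:
  channel := "GREEN"
  enabled := true (missing; default applied)
  price := 0.0
  quantity := 250
  latitude := 3.75 (missing; default applied)
  height := 3.75
  owner := "gamma" (missing; default applied)
  writer balance: no reader field; dropped
  => decoded: {"channel": "GREEN", "enabled": true, "price": 0.0, "quantity": 250, "latitude": 3.75, "height": 3.75, "owner": "gamma"}
checking off the Session differences that do not matter here:
  field height in record Session: tag 8 changed to 36 -> triggers nothing under the printed rules; the Session answer is the same either way
  field owner in record Session: type string changed to int32 (its default is dropped) -> shifts the Session verdicts, not this decode
  added field balance to record Session: optional float64, tag 13 (in v2 it sits immediately before channel) -> triggers nothing under the printed rules; the Session answer is the same either way
  renamed field enabled to archived in record Session -> triggers nothing under the printed rules; the Session answer is the same either way
  field quantity in record Session: optional changed to required -> shifts the Session verdicts, not this decode

decoded: {"channel": "GREEN", "enabled": true, "price": 0.0, "quantity": 250, "latitude": 3.75, "height": 3.75, "owner": "gamma"}


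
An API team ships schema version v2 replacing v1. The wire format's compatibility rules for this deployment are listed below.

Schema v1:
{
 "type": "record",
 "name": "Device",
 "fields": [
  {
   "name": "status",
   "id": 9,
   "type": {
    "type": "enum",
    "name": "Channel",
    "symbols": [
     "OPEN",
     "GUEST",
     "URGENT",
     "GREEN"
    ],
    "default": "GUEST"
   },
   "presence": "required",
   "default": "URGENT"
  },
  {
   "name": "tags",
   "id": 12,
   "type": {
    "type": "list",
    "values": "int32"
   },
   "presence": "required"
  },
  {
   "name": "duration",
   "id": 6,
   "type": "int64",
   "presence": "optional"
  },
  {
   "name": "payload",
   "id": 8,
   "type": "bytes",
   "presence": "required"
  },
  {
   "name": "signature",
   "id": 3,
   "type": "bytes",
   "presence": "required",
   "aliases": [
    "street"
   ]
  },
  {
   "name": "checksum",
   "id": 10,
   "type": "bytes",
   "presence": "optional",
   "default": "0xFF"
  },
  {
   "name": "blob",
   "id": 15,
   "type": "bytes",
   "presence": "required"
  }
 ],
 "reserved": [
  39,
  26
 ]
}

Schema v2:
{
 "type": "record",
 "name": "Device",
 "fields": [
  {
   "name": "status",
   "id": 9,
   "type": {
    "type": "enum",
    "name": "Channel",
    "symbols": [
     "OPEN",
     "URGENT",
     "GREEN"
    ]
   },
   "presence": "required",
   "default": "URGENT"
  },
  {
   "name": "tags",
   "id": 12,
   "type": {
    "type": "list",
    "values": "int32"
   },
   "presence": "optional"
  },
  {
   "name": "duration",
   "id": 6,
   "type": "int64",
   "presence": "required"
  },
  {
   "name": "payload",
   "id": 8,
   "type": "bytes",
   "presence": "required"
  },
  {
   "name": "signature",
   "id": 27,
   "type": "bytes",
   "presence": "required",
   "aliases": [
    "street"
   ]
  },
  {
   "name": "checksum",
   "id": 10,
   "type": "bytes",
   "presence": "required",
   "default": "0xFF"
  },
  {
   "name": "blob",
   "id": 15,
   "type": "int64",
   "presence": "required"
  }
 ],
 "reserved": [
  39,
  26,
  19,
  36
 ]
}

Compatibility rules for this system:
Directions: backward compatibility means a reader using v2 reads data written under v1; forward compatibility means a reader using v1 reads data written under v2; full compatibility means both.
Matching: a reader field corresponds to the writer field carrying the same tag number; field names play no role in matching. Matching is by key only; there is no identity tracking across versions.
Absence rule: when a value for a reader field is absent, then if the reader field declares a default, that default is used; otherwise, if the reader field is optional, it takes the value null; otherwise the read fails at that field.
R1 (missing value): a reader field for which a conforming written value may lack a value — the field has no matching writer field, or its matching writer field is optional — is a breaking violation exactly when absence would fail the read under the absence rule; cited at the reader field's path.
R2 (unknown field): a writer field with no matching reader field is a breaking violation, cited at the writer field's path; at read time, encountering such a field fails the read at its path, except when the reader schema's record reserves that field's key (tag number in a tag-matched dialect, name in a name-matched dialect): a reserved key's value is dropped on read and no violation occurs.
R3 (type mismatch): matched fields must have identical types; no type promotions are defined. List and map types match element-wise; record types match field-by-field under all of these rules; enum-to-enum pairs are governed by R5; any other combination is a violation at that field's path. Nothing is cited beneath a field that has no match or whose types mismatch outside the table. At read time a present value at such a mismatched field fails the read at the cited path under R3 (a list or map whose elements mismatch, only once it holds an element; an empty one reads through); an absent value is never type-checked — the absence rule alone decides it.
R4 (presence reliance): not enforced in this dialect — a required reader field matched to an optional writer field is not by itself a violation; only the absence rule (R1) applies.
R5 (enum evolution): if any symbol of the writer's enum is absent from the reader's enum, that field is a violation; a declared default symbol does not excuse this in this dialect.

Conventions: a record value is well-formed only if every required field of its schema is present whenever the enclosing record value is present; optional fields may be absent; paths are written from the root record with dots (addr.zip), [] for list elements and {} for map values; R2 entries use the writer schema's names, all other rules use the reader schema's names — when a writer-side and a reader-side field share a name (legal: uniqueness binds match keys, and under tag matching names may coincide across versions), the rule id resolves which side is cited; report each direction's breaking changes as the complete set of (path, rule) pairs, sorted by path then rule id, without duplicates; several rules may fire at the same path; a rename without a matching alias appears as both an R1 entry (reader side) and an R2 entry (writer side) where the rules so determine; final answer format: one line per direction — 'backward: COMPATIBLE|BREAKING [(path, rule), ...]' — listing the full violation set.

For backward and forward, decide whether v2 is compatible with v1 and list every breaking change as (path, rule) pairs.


backward: BREAKING [(blob, R3), (duration, R1), (signature, R1), (signature, R2), (status, R5)]; forward: BREAKING [(blob, R3), (signature, R1), (signature, R2), (tags, R1)]

each type pair in Device: writer, then reader
checking backward for Device: reader v2 against writer v1:
  status <- status (Channel -> Channel, writer required)
  tags <- tags (list<int32> -> list<int32>, writer required)
  duration <- duration (int64 -> int64, writer optional)
  payload <- payload (bytes -> bytes, writer required)
  signature has no writer counterpart
  checksum <- checksum (bytes -> bytes, writer optional)
  blob <- blob (bytes -> int64, writer required)
  writer signature: unknown to reader
  R3 fires at blob
  R1 fires at duration
  R1 fires at signature
  R2 fires at signature
  R5 fires at status
  => 5 violation(s): backward is BREAKING for Device
checking forward for Device: reader v1 against writer v2:
  status <- status (Channel -> Channel, writer required)
  tags <- tags (list<int32> -> list<int32>, writer optional)
  duration <- duration (int64 -> int64, writer required)
  payload <- payload (bytes -> bytes, writer required)
  signature has no writer counterpart
  checksum <- checksum (bytes -> bytes, writer required)
  blob <- blob (int64 -> bytes, writer required)
  writer signature: unknown to reader
  R3 fires at blob
  R1 fires at signature
  R2 fires at signature
  R1 fires at tags
  => 4 violation(s): forward is BREAKING for Device


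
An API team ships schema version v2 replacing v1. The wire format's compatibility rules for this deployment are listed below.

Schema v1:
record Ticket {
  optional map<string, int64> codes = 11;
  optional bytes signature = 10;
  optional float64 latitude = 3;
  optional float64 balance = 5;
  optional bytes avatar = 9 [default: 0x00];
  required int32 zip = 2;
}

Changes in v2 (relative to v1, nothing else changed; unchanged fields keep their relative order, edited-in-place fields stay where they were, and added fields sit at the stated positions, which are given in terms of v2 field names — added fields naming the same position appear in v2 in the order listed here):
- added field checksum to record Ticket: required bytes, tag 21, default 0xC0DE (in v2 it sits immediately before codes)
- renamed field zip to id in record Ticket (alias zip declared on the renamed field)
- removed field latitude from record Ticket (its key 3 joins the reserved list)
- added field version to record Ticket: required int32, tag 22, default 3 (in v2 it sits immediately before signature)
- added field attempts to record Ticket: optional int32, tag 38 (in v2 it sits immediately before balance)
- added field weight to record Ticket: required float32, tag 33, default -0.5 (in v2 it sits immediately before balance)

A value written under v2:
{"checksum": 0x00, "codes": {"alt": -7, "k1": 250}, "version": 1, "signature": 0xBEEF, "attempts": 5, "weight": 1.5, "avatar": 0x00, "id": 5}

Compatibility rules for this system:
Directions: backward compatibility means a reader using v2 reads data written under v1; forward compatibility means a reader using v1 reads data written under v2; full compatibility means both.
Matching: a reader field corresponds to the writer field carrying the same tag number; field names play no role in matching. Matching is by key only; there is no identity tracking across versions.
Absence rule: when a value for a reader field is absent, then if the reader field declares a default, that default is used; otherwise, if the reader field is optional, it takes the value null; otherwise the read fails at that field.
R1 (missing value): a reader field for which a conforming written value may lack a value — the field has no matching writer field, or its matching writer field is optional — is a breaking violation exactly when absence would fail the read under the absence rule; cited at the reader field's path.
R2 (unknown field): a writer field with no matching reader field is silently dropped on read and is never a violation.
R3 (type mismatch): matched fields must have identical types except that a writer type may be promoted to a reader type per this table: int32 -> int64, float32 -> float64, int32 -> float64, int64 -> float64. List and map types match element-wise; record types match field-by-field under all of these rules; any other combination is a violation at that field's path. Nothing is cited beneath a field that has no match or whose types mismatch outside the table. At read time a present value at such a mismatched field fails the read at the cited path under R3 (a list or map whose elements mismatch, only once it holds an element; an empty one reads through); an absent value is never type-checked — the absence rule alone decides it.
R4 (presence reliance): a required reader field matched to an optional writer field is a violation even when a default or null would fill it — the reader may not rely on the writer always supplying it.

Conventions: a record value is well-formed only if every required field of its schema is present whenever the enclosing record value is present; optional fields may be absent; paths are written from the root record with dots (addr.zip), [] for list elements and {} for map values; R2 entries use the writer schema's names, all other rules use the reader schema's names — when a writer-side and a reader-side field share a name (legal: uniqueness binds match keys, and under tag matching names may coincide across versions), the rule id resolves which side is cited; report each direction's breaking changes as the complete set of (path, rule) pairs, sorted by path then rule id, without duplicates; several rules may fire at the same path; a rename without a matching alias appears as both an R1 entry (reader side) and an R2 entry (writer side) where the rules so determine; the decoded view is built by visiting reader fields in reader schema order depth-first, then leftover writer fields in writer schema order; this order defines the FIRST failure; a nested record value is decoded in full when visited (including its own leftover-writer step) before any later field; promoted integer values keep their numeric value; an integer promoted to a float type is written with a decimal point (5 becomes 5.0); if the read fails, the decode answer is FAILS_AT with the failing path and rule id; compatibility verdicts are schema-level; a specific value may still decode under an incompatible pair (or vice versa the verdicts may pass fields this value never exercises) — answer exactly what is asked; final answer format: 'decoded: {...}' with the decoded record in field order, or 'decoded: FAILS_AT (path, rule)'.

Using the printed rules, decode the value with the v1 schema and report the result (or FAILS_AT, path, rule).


the writer's type comes first in each Ticket pair
decoding the Ticket value with the v1 reader:
  codes := {"alt": -7, "k1": 250}
  signature := 0xBEEF
  latitude := null (not supplied -> null)
  balance := null (not supplied -> null)
  avatar := 0x00
  zip := 5 (from writer id)
  writer checksum: unmatched, discarded
  writer version: unmatched, discarded
  writer attempts: unmatched, discarded
  writer weight: unmatched, discarded
  => decoded: {"codes": {"alt": -7, "k1": 250}, "signature": 0xBEEF, "latitude": null, "balance": null, "avatar": 0x00, "zip": 5}
the other Ticket changes do not affect what is asked:
  added field attempts to record Ticket: optional int32, tag 38 (in v2 it sits immediately before balance) -> no rule fires on it and the decoded Ticket view is identical with or without it
  renamed field zip to id in record Ticket (alias zip declared on the renamed field) -> no rule fires on it and the decoded Ticket view is identical with or without it
  removed field latitude from record Ticket (its key 3 joins the reserved list) -> no rule fires on it and the decoded Ticket view is identical with or without it
  added field version to record Ticket: required int32, tag 22, default 3 (in v2 it sits immediately before signature) -> no rule fires on it and the decoded Ticket view is identical with or without it
  added field weight to record Ticket: required float32, tag 33, default -0.5 (in v2 it sits immediately before balance) -> no rule fires on it and the decoded Ticket view is identical with or without it
  added field checksum to record Ticket: required bytes, tag 21, default 0xC0DE (in v2 it sits immediately before codes) -> no rule fires on it and the decoded Ticket view is identical with or without it

decoded: {"codes": {"alt": -7, "k1": 250}, "signature": 0xBEEF, "latitude": null, "balance": null, "avatar": 0x00, "zip": 5}


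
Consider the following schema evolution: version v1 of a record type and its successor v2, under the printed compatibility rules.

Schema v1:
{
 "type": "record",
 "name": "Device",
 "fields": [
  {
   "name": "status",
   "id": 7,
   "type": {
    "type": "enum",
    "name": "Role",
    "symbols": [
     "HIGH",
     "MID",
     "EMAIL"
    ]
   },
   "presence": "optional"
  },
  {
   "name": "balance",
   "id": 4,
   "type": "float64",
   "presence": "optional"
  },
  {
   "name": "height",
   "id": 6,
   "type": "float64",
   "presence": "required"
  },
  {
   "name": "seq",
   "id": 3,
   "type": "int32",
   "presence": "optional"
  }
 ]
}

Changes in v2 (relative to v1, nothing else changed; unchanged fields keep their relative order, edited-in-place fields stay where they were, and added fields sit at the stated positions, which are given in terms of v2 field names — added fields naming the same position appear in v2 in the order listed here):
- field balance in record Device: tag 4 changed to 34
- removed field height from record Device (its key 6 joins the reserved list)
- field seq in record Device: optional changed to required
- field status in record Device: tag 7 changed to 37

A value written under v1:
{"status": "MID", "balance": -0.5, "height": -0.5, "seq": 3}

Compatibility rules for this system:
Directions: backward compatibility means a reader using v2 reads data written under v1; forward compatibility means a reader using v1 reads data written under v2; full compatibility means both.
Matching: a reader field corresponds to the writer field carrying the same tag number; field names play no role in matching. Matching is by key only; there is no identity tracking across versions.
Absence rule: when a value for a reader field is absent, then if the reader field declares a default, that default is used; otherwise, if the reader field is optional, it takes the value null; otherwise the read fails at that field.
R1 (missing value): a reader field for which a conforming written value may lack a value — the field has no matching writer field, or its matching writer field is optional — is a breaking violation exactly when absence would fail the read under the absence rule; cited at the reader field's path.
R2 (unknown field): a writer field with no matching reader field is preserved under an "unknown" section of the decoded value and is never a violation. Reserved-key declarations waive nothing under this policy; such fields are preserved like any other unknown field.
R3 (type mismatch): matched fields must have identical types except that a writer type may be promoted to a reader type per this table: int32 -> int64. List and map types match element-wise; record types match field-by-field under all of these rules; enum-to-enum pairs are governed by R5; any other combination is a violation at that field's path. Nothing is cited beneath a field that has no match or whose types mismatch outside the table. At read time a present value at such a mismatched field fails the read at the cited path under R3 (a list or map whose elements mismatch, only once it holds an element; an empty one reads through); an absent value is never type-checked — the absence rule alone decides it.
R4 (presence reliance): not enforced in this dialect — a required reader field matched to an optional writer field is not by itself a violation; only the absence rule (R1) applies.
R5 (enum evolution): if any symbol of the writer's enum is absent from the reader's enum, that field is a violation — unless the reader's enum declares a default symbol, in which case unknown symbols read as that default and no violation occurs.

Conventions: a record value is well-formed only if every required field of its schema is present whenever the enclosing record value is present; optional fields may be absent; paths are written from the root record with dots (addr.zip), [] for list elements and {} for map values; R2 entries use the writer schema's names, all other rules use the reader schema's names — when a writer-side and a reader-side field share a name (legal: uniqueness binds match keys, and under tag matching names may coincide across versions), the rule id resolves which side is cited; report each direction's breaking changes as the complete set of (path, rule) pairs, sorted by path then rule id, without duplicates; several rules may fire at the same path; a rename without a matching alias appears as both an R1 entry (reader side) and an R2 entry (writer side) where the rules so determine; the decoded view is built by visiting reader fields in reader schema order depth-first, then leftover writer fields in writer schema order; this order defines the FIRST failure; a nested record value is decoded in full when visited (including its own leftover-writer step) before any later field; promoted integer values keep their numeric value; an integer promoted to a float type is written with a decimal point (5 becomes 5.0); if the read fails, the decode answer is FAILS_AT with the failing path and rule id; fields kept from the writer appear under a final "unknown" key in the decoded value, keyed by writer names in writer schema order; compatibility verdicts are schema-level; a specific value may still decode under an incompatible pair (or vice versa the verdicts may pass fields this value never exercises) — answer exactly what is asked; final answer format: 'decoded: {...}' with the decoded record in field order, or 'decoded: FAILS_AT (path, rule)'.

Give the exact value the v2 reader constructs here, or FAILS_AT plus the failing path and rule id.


decoded: {"status": null, "balance": null, "seq": 3, "unknown": {"status": "MID", "balance": -0.5, "height": -0.5}}

arrows below run writer -> reader for Device
migrating the Device value to v2:
  status := null (not supplied -> null)
  balance := null (not supplied -> null)
  seq := 3
  writer status: kept under "unknown"
  writer balance: kept under "unknown"
  writer height: kept under "unknown"
  => decoded: {"status": null, "balance": null, "seq": 3, "unknown": {"status": "MID", "balance": -0.5, "height": -0.5}}
remaining Device differences; none change what is asked:
  field seq in record Device: optional changed to required -> matters for Device compatibility verdicts, not for this value's decode
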